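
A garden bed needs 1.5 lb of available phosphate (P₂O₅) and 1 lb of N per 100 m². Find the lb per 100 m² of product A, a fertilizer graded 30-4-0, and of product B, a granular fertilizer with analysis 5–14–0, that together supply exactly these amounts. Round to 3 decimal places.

Per-100 m² balance (a = product A, b = product B):
P₂O₅: 0.04·a + 0.14·b = 1.5
N: 0.3·a + 0.05·b = 1
Eliminate b: (row1) − 0.14/0.05·(row2) → -0.8·a = -1.3, so a = 1.625.
Then b = (1 − 0.3·1.625) / 0.05 = 10.25.

1.625 lb product A, 10.250 lb product B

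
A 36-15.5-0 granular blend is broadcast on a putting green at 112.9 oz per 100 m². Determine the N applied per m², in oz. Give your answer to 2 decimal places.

0.41 oz N per sq m

nitrogen per 100 m² = 112.9 × 36% = 40.644 oz.
Convert to per m²: 40.644 × 0.01 = 0.40644 oz.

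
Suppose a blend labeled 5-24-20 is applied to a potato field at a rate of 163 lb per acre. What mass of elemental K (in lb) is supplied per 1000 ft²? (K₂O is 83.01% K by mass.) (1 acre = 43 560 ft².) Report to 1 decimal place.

K₂O per acre = 163 × 20% = 32.6 lb.
Elemental K = 32.6 × 0.8301 = 27.0613 lb per acre.
Convert to per 1000 ft²: 27.0613 × 0.0229568 = 0.621241 lb.

0.6 lb K per thousand sq ft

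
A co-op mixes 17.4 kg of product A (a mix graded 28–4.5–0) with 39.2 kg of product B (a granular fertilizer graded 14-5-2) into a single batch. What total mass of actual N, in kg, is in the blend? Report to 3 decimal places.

N mass = 28%×17.4 + 14%×39.2 = 10.36 kg.

10.360 kg N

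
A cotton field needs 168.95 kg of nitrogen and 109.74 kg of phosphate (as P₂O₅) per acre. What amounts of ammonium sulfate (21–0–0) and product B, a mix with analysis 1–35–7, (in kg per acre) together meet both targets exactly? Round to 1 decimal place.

789.6 kg ammonium sulfate, 313.5 kg product B

Per-acre balance (a = ammonium sulfate, b = product B):
N: 0.21·a + 0.01·b = 168.95
P₂O₅: 0·a + 0.35·b = 109.74
Solving simultaneously: a = 789.593, b = 313.543.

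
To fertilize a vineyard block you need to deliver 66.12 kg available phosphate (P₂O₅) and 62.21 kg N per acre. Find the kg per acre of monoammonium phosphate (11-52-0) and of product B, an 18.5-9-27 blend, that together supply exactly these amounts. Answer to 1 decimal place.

76.9 kg monoammonium phosphate, 290.6 kg product B

Per-acre balance (a = monoammonium phosphate, b = product B):
P₂O₅: 0.52·a + 0.09·b = 66.12
N: 0.11·a + 0.185·b = 62.21
Eliminate b: (row1) − 0.09/0.185·(row2) → 0.466486·a = 35.8557, so a = 76.8633.
Then b = (62.21 − 0.11·76.8633) / 0.185 = 290.568.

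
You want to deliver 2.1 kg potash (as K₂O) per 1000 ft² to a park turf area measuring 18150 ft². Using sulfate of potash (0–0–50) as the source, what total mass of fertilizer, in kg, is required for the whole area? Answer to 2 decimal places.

Product per 1000 ft² = 2.1 / 50% = 4.2 kg.
Total product = 4.2 × 18150 / 1000 = 76.23 kg.

76.23 kg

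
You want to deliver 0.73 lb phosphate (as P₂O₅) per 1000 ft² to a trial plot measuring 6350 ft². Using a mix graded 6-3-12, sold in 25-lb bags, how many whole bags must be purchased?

7 bags

Product per 1000 ft² = 0.73 / 3% = 24.3333 lb.
Total product = 24.3333 × 6350 / 1000 = 154.517 lb.
Bags = ⌈154.517 / 25⌉ = 7.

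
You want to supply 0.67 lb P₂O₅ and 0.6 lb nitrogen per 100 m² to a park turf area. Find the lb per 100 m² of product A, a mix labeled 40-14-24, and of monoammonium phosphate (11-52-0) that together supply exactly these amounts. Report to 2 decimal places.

1.24 lb product A, 0.96 lb monoammonium phosphate

Per-100 m² balance (a = product A, b = monoammonium phosphate):
P₂O₅: 0.14·a + 0.52·b = 0.67
N: 0.4·a + 0.11·b = 0.6
Eliminate b: (row1) − 0.52/0.11·(row2) → -1.75091·a = -2.16636, so a = 1.23728.
Then b = (0.6 − 0.4·1.23728) / 0.11 = 0.955348.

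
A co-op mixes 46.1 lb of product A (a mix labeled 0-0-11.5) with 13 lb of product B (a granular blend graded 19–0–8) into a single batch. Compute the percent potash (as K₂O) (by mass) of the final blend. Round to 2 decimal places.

10.73% K₂O

Total mass = 46.1 + 13 = 59.1 lb.
K₂O mass = 11.5%×46.1 + 8%×13 = 6.3415 lb.
% K₂O = 6.3415 / 59.1 = 10.7301%.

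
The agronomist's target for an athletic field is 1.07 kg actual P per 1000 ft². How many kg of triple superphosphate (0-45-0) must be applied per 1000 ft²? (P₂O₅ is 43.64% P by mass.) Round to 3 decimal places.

5.449 kg of product per thousand sq ft

As P₂O₅: 1.07 / 0.4364 = 2.45188 kg per 1000 ft².
Product per 1000 ft² = 2.45188 / 45% = 5.44862 kg.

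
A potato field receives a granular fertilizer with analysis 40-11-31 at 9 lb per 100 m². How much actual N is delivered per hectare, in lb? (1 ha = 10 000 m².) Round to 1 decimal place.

nitrogen per 100 m² = 9 × 40% = 3.6 lb.
Convert to per hectare: 3.6 × 100 = 360 lb.

360.0 lb N per hectare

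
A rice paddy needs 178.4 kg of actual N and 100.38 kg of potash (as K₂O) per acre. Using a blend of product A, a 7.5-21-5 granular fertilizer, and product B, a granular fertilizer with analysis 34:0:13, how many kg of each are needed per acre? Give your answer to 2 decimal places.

1508.58 kg product A, 191.93 kg product B

Per-acre balance (a = product A, b = product B):
N: 0.075·a + 0.34·b = 178.4
K₂O: 0.05·a + 0.13·b = 100.38
Solving simultaneously: a = 1508.579, b = 191.931.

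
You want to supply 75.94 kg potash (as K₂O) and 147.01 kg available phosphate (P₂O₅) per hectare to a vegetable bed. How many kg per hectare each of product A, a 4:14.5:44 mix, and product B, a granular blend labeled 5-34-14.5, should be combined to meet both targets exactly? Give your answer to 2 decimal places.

With a, b = kg per hectare of product A and product B:
K₂O: 0.44·a + 0.145·b = 75.94
P₂O₅: 0.145·a + 0.34·b = 147.01
Solving simultaneously: a = 35.0235, b = 417.446.

35.02 kg product A, 417.45 kg product B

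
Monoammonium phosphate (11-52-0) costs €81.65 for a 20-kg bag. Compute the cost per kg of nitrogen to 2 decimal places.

N in bag = 20 × 11% = 2.2 kg.
Cost per kg N = €81.65 / 2.2 = €37.1136.

€37.11 per kg N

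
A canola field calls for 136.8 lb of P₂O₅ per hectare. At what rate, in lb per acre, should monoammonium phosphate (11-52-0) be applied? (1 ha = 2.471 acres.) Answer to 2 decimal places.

Product per hectare = 136.8 / 52% = 263.077 lb.
Convert to per acre: 263.077 × 0.404694 = 106.466 lb.

106.47 lb of product per acre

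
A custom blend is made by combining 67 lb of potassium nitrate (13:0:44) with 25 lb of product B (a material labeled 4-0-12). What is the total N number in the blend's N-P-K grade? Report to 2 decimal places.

Total mass = 67 + 25 = 92 lb.
N mass = 13%×67 + 4%×25 = 9.71 lb.
% N = 9.71 / 92 = 10.5543%.

10.55% N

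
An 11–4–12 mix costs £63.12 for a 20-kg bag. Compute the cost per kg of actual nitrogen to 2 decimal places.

£28.69 per kg N

N in bag = 20 × 11% = 2.2 kg.
Cost per kg N = £63.12 / 2.2 = £28.6909.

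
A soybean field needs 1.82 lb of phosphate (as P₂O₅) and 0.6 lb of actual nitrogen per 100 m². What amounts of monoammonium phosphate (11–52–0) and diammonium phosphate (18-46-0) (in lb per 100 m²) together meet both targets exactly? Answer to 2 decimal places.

1.20 lb monoammonium phosphate, 2.60 lb diammonium phosphate

With a, b = lb per 100 m² of monoammonium phosphate and diammonium phosphate:
P₂O₅: 0.52·a + 0.46·b = 1.82
N: 0.11·a + 0.18·b = 0.6
Eliminate b: (row1) − 0.46/0.18·(row2) → 0.238889·a = 0.286667, so a = 1.2.
Then b = (0.6 − 0.11·1.2) / 0.18 = 2.6.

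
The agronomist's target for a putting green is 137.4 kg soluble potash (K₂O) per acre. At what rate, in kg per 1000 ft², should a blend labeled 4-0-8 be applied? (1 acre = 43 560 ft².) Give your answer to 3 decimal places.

39.428 kg of product per thousand sq ft

Product per acre = 137.4 / 8% = 1717.5 kg.
Convert to per 1000 ft²: 1717.5 × 0.0229568 = 39.4284 kg.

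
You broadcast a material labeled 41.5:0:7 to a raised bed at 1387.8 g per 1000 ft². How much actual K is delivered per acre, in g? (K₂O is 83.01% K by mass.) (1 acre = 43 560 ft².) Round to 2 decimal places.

3512.72 g K per acre

K₂O per 1000 ft² = 1387.8 × 7% = 97.146 g.
Elemental K = 97.146 × 0.8301 = 80.6409 g per 1000 ft².
Convert to per acre: 80.6409 × 43.56 = 3512.717 g.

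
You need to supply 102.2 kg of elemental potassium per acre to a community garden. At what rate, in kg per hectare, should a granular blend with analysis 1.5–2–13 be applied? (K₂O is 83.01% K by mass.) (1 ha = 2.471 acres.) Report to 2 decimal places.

2340.18 kg of product per hectare

As K₂O: 102.2 / 0.8301 = 123.118 kg per acre.
Product per acre = 123.118 / 13% = 947.059 kg.
Convert to per hectare: 947.059 × 2.471 = 2340.183 kg.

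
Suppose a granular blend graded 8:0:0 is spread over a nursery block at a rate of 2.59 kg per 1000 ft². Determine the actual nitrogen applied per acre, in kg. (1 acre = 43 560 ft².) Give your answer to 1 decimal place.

9.0 kg N per acre

nitrogen per 1000 ft² = 2.59 × 8% = 0.2072 kg.
Convert to per acre: 0.2072 × 43.56 = 9.02563 kg.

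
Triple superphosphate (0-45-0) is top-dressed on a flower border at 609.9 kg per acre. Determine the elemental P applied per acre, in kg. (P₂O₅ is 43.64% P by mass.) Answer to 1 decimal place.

119.8 kg P per acre

P₂O₅ per acre = 609.9 × 45% = 274.455 kg.
Elemental P = 274.455 × 0.4364 = 119.772 kg per acre.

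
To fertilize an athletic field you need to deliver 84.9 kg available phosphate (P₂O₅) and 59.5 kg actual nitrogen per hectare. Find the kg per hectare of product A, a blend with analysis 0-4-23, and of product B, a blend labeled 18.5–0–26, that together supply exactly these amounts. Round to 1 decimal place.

With a, b = kg per hectare of product A and product B:
P₂O₅: 0.04·a + 0·b = 84.9
N: 0·a + 0.185·b = 59.5
Solving simultaneously: a = 2122.5, b = 321.622.

2122.5 kg product A, 321.6 kg product B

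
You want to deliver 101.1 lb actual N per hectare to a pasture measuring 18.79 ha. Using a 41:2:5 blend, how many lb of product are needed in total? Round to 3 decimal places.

Product per hectare = 101.1 / 41% = 246.585 lb.
Total product = 246.585 × 18.79 = 4633.33902 lb.

4633.339 lb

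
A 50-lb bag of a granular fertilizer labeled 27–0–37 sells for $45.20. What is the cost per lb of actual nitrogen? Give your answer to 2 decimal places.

$3.35 per lb N

N in bag = 50 × 27% = 13.5 lb.
Cost per lb N = $45.20 / 13.5 = $3.3481.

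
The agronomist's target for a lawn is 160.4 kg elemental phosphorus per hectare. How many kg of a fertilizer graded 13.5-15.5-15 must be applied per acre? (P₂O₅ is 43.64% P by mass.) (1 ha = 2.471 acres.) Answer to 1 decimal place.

As P₂O₅: 160.4 / 0.4364 = 367.553 kg per hectare.
Product per hectare = 367.553 / 15.5% = 2371.31 kg.
Convert to per acre: 2371.31 × 0.404694 = 959.655 kg.

959.7 kg of product per acre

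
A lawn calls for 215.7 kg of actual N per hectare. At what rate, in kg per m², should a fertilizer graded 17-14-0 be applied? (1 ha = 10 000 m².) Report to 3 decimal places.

0.127 kg of product per sq m

Product per hectare = 215.7 / 17% = 1268.82 kg.
Convert to per m²: 1268.82 × 0.0001 = 0.126882 kg.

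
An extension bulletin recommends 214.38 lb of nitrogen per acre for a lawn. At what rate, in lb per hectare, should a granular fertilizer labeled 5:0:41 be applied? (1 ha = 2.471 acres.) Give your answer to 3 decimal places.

10594.660 lb of product per hectare

Product per acre = 214.38 / 5% = 4287.6 lb.
Convert to per hectare: 4287.6 × 2.471 = 10594.6596 lb.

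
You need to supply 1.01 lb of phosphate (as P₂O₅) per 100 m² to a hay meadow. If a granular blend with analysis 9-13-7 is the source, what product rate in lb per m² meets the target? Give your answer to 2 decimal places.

Product per 100 m² = 1.01 / 13% = 7.76923 lb.
Convert to per m²: 7.76923 × 0.01 = 0.0776923 lb.

0.08 lb of product per sq m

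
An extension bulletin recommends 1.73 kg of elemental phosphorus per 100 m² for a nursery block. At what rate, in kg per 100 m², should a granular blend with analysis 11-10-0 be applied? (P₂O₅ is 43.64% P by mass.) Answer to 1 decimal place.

As P₂O₅: 1.73 / 0.4364 = 3.96425 kg per 100 m².
Product per 100 m² = 3.96425 / 10% = 39.6425 kg.

39.6 kg of product per hundred sq m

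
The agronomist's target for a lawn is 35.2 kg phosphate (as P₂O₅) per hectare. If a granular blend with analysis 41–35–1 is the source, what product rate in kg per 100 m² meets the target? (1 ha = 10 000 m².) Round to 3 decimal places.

Product per hectare = 35.2 / 35% = 100.571 kg.
Convert to per 100 m²: 100.571 × 0.01 = 1.00571 kg.

1.006 kg of product per hundred sq m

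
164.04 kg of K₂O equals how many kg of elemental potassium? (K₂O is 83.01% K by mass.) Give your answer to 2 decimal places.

136.17 kg K

K = 164.04 × 0.8301 = 136.1696 kg.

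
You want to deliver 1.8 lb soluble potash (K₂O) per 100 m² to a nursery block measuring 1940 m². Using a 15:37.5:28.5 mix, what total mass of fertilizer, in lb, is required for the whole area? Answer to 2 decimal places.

122.53 lb

Product per 100 m² = 1.8 / 28.5% = 6.31579 lb.
Total product = 6.31579 × 1940 / 100 = 122.526 lb.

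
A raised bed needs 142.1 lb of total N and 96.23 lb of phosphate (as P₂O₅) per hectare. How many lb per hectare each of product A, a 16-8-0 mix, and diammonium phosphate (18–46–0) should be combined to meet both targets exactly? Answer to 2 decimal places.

811.56 lb product A, 68.05 lb diammonium phosphate

Per-hectare balance (a = product A, b = diammonium phosphate):
N: 0.16·a + 0.18·b = 142.1
P₂O₅: 0.08·a + 0.46·b = 96.23
Solving simultaneously: a = 811.564, b = 68.0541.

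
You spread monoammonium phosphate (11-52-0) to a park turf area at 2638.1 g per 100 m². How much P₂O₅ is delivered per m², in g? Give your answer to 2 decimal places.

P₂O₅ per 100 m² = 2638.1 × 52% = 1371.81 g.
Convert to per m²: 1371.81 × 0.01 = 13.7181 g.

13.72 g P₂O₅ per sq m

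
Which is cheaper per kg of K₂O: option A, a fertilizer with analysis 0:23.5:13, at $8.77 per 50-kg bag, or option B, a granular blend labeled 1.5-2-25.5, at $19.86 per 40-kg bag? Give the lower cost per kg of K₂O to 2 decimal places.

option A: K₂O per bag = 50 × 13% = 6.5 kg; cost = 8.77 / 6.5 = $1.3492/kg K₂O.
option B: K₂O per bag = 40 × 25.5% = 10.2 kg; cost = 19.86 / 10.2 = $1.9471/kg K₂O.
option A is cheaper.

$1.35 per kg K₂O (option A)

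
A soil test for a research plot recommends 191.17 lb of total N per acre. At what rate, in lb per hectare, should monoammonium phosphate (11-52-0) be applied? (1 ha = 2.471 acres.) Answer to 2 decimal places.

4294.37 lb of product per hectare

Product per acre = 191.17 / 11% = 1737.91 lb.
Convert to per hectare: 1737.91 × 2.471 = 4294.373 lb.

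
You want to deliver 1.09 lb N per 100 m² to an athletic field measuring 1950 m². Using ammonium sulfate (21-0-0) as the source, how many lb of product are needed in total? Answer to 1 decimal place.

101.2 lb

Product per 100 m² = 1.09 / 21% = 5.19048 lb.
Total product = 5.19048 × 1950 / 100 = 101.214 lb.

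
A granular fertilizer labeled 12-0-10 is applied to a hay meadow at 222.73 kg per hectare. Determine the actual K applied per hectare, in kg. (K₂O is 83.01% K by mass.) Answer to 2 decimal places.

18.49 kg K per hectare

K₂O per hectare = 222.73 × 10% = 22.273 kg.
Elemental K = 22.273 × 0.8301 = 18.4888 kg per hectare.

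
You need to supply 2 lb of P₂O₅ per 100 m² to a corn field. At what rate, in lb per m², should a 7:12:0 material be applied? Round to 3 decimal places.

Product per 100 m² = 2 / 12% = 16.6667 lb.
Convert to per m²: 16.6667 × 0.01 = 0.166667 lb.

0.167 lb of product per sq m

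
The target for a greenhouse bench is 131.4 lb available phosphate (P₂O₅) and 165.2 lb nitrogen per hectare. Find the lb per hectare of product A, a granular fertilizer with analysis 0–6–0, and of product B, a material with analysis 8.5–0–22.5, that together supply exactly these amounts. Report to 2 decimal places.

Let a = lb of product A, b = lb of product B (per hectare).
P₂O₅: 0.06·a + 0·b = 131.4
N: 0·a + 0.085·b = 165.2
Solving simultaneously: a = 2190, b = 1943.529.

2190.00 lb product A, 1943.53 lb product B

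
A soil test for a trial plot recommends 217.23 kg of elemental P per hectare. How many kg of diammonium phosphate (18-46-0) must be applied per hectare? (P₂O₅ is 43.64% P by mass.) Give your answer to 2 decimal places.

1082.12 kg of product per hectare

As P₂O₅: 217.23 / 0.4364 = 497.777 kg per hectare.
Product per hectare = 497.777 / 46% = 1082.124 kg.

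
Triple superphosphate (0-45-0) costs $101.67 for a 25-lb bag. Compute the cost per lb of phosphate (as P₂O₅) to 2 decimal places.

$9.04 per lb P₂O₅

P₂O₅ in bag = 25 × 45% = 11.25 lb.
Cost per lb P₂O₅ = $101.67 / 11.25 = $9.0373.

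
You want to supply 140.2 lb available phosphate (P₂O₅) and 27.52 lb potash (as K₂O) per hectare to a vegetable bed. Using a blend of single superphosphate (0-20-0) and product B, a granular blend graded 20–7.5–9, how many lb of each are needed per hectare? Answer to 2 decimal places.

586.33 lb single superphosphate, 305.78 lb product B

Let a = lb of single superphosphate, b = lb of product B (per hectare).
P₂O₅: 0.2·a + 0.075·b = 140.2
K₂O: 0·a + 0.09·b = 27.52
Solving simultaneously: a = 586.333, b = 305.778.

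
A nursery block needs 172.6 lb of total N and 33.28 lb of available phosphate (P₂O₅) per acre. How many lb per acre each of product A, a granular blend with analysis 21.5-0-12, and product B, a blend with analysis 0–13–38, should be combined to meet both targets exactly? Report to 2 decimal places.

802.79 lb product A, 256.00 lb product B

Per-acre balance (a = product A, b = product B):
N: 0.215·a + 0·b = 172.6
P₂O₅: 0·a + 0.13·b = 33.28
Solving simultaneously: a = 802.791, b = 256.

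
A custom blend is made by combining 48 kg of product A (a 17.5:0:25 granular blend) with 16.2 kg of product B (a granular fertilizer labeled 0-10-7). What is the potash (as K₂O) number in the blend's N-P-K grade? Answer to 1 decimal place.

Total mass = 48 + 16.2 = 64.2 kg.
K₂O mass = 25%×48 + 7%×16.2 = 13.134 kg.
% K₂O = 13.134 / 64.2 = 20.4579%.

20.5% K₂O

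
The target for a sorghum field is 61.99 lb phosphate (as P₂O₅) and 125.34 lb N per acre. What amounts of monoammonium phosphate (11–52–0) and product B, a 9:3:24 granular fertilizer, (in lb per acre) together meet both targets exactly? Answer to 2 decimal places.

Per-acre balance (a = monoammonium phosphate, b = product B):
P₂O₅: 0.52·a + 0.03·b = 61.99
N: 0.11·a + 0.09·b = 125.34
From row1: a = (61.99 − 0.03·b) / 0.52.
Into row2: 0.11·(61.99 − 0.03·b)/0.52 + 0.09·b = 125.34 → b = 1341.561, a = 41.8138.

41.81 lb monoammonium phosphate, 1341.56 lb product B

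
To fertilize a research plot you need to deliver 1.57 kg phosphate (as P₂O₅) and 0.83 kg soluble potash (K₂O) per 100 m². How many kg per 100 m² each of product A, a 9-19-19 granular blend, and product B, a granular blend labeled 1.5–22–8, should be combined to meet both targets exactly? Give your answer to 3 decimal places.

Let a = kg of product A, b = kg of product B (per 100 m²).
P₂O₅: 0.19·a + 0.22·b = 1.57
K₂O: 0.19·a + 0.08·b = 0.83
Eliminate a: (row1) − 0.19/0.19·(row2) → 0.14·b = 0.74, so b = 5.28571.
Back-substitute: a = (1.57 − 0.22·5.28571) / 0.19 = 2.14286.

2.143 kg product A, 5.286 kg product B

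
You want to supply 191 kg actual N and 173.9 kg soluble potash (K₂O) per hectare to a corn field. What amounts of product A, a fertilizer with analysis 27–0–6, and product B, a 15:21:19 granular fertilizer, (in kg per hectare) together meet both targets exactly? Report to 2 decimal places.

241.25 kg product A, 839.08 kg product B

With a, b = kg per hectare of product A and product B:
N: 0.27·a + 0.15·b = 191
K₂O: 0.06·a + 0.19·b = 173.9
Eliminate a: (row1) − 0.27/0.06·(row2) → -0.705·b = -591.55, so b = 839.078.
Back-substitute: a = (191 − 0.15·839.078) / 0.27 = 241.253.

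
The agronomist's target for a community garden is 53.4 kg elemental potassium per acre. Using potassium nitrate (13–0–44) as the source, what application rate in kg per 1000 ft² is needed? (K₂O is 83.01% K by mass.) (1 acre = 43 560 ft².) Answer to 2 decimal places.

3.36 kg of product per thousand sq ft

As K₂O: 53.4 / 0.8301 = 64.3296 kg per acre.
Product per acre = 64.3296 / 44% = 146.204 kg.
Convert to per 1000 ft²: 146.204 × 0.0229568 = 3.35637 kg.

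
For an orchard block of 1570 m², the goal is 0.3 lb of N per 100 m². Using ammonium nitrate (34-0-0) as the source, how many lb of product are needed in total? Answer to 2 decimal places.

Product per 100 m² = 0.3 / 34% = 0.882353 lb.
Total product = 0.882353 × 1570 / 100 = 13.8529 lb.

13.85 lb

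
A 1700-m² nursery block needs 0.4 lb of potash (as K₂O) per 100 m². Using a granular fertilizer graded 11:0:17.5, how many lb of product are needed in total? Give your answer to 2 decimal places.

38.86 lb

Product per 100 m² = 0.4 / 17.5% = 2.28571 lb.
Total product = 2.28571 × 1700 / 100 = 38.8571 lb.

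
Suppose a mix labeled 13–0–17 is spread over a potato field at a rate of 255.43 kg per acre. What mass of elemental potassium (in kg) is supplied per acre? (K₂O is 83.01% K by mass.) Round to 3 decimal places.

K₂O per acre = 255.43 × 17% = 43.4231 kg.
Elemental K = 43.4231 × 0.8301 = 36.0455 kg per acre.

36.046 kg K per acre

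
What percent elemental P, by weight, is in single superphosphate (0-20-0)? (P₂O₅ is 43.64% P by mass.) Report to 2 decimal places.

%P = 20 × 0.4364 = 8.728%.

8.73% P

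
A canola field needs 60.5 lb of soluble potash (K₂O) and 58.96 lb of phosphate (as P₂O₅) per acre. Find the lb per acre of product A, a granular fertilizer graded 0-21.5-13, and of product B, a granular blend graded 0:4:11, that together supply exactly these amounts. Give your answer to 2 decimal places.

220.36 lb product A, 289.58 lb product B

Per-acre balance (a = product A, b = product B):
K₂O: 0.13·a + 0.11·b = 60.5
P₂O₅: 0.215·a + 0.04·b = 58.96
Eliminate a: (row1) − 0.13/0.215·(row2) → 0.085814·b = 24.8498, so b = 289.577.
Back-substitute: a = (60.5 − 0.11·289.577) / 0.13 = 220.358.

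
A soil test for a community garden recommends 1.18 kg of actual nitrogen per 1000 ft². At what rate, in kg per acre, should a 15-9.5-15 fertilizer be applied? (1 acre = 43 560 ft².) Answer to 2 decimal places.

Product per 1000 ft² = 1.18 / 15% = 7.86667 kg.
Convert to per acre: 7.86667 × 43.56 = 342.672 kg.

342.67 kg of product per acre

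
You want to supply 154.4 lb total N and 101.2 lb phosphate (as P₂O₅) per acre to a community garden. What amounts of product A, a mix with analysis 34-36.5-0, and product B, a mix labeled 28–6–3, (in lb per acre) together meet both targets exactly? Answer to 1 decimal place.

Let a = lb of product A, b = lb of product B (per acre).
N: 0.34·a + 0.28·b = 154.4
P₂O₅: 0.365·a + 0.06·b = 101.2
Solving simultaneously: a = 233.154, b = 268.313.

233.2 lb product A, 268.3 lb product B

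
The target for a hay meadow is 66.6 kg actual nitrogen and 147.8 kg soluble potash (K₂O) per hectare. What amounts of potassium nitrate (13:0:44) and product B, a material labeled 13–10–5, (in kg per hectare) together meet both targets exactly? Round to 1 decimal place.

313.3 kg potassium nitrate, 199.0 kg product B

With a, b = kg per hectare of potassium nitrate and product B:
N: 0.13·a + 0.13·b = 66.6
K₂O: 0.44·a + 0.05·b = 147.8
Solving simultaneously: a = 313.294, b = 199.014.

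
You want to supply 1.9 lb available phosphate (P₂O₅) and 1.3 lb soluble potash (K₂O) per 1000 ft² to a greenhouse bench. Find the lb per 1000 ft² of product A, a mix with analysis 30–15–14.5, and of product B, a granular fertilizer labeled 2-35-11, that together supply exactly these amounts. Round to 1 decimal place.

7.2 lb product A, 2.4 lb product B

With a, b = lb per 1000 ft² of product A and product B:
P₂O₅: 0.15·a + 0.35·b = 1.9
K₂O: 0.145·a + 0.11·b = 1.3
Eliminate a: (row1) − 0.15/0.145·(row2) → 0.236207·b = 0.555172, so b = 2.35036.
Back-substitute: a = (1.9 − 0.35·2.35036) / 0.15 = 7.18248.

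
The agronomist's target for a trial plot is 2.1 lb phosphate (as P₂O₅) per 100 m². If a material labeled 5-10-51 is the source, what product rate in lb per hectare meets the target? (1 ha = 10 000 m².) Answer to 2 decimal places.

2100.00 lb of product per hectare

Product per 100 m² = 2.1 / 10% = 21 lb.
Convert to per hectare: 21 × 100 = 2100 lb.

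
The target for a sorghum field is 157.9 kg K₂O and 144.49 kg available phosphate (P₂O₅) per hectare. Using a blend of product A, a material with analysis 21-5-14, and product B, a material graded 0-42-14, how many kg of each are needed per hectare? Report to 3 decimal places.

889.757 kg product A, 238.100 kg product B

With a, b = kg per hectare of product A and product B:
K₂O: 0.14·a + 0.14·b = 157.9
P₂O₅: 0.05·a + 0.42·b = 144.49
Eliminate b: (row1) − 0.14/0.42·(row2) → 0.123333·a = 109.737, so a = 889.7568.
Then b = (144.49 − 0.05·889.7568) / 0.42 = 238.1004.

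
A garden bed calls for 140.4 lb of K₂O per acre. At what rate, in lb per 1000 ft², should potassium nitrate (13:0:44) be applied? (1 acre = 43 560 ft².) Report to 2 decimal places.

7.33 lb of product per thousand sq ft

Product per acre = 140.4 / 44% = 319.091 lb.
Convert to per 1000 ft²: 319.091 × 0.0229568 = 7.32532 lb.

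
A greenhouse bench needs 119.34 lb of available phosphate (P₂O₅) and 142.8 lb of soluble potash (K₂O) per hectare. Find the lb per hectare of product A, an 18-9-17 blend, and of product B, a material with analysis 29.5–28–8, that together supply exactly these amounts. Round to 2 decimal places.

753.39 lb product A, 184.05 lb product B

Per-hectare balance (a = product A, b = product B):
P₂O₅: 0.09·a + 0.28·b = 119.34
K₂O: 0.17·a + 0.08·b = 142.8
Eliminate a: (row1) − 0.09/0.17·(row2) → 0.237647·b = 43.74, so b = 184.054.
Back-substitute: a = (119.34 − 0.28·184.054) / 0.09 = 753.386.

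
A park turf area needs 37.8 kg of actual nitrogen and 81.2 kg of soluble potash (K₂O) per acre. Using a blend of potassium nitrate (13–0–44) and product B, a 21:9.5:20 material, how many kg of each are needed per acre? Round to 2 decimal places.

142.95 kg potassium nitrate, 91.51 kg product B

With a, b = kg per acre of potassium nitrate and product B:
N: 0.13·a + 0.21·b = 37.8
K₂O: 0.44·a + 0.2·b = 81.2
Solving simultaneously: a = 142.952, b = 91.506.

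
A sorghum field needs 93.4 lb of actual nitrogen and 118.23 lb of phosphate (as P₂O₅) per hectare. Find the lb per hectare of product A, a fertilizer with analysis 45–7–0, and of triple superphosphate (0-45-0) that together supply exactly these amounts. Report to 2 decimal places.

207.56 lb product A, 230.45 lb triple superphosphate

Let a = lb of product A, b = lb of triple superphosphate (per hectare).
N: 0.45·a + 0·b = 93.4
P₂O₅: 0.07·a + 0.45·b = 118.23
Eliminate b: (row1) − 0/0.45·(row2) → 0.45·a = 93.4, so a = 207.556.
Then b = (118.23 − 0.07·207.556) / 0.45 = 230.447.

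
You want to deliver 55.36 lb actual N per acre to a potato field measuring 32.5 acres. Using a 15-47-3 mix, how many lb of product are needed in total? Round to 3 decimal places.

11994.667 lb

Product per acre = 55.36 / 15% = 369.067 lb.
Total product = 369.067 × 32.5 = 11994.6667 lb.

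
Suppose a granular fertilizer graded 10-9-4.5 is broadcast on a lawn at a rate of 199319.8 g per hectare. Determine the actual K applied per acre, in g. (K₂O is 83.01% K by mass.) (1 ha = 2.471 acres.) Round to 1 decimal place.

3013.1 g K per acre

K₂O per hectare = 199319.8 × 4.5% = 8969.39 g.
Elemental K = 8969.39 × 0.8301 = 7445.49 g per hectare.
Convert to per acre: 7445.49 × 0.404694 = 3013.149 g.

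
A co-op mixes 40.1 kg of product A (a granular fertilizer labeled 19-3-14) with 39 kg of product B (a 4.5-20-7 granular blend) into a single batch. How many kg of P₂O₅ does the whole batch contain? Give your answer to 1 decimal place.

9.0 kg P₂O₅

P₂O₅ mass = 3%×40.1 + 20%×39 = 9.003 kg.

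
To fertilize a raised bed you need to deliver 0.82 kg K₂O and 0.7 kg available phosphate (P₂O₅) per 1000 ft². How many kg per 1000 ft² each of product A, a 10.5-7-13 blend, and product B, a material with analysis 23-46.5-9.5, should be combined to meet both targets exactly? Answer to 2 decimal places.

Per-1000 ft² balance (a = product A, b = product B):
K₂O: 0.13·a + 0.095·b = 0.82
P₂O₅: 0.07·a + 0.465·b = 0.7
From row1: a = (0.82 − 0.095·b) / 0.13.
Into row2: 0.07·(0.82 − 0.095·b)/0.13 + 0.465·b = 0.7 → b = 0.624535, a = 5.8513.

5.85 kg product A, 0.62 kg product B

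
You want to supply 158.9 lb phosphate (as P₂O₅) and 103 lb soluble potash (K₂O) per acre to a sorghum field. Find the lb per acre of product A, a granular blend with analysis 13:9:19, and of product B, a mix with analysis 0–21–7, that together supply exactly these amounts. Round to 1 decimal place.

312.7 lb product A, 622.6 lb product B

Let a = lb of product A, b = lb of product B (per acre).
P₂O₅: 0.09·a + 0.21·b = 158.9
K₂O: 0.19·a + 0.07·b = 103
Eliminate a: (row1) − 0.09/0.19·(row2) → 0.176842·b = 110.111, so b = 622.649.
Back-substitute: a = (158.9 − 0.21·622.649) / 0.09 = 312.708.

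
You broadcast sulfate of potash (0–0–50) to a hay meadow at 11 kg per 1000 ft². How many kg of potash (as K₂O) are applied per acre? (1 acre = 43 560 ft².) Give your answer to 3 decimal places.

239.580 kg K₂O per acre

K₂O per 1000 ft² = 11 × 50% = 5.5 kg.
Convert to per acre: 5.5 × 43.56 = 239.58 kg.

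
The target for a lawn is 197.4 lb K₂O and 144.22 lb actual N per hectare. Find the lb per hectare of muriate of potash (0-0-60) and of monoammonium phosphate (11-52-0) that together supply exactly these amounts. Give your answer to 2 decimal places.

Per-hectare balance (a = muriate of potash, b = monoammonium phosphate):
K₂O: 0.6·a + 0·b = 197.4
N: 0·a + 0.11·b = 144.22
Solving simultaneously: a = 329, b = 1311.091.

329.00 lb muriate of potash, 1311.09 lb monoammonium phosphate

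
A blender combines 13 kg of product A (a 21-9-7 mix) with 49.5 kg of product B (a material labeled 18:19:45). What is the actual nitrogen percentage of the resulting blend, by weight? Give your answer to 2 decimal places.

18.62% N

Total mass = 13 + 49.5 = 62.5 kg.
N mass = 21%×13 + 18%×49.5 = 11.64 kg.
% N = 11.64 / 62.5 = 18.624%.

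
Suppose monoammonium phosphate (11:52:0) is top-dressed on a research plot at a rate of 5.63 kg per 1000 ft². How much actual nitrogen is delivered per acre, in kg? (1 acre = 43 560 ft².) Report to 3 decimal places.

nitrogen per 1000 ft² = 5.63 × 11% = 0.6193 kg.
Convert to per acre: 0.6193 × 43.56 = 26.9767 kg.

26.977 kg N per acre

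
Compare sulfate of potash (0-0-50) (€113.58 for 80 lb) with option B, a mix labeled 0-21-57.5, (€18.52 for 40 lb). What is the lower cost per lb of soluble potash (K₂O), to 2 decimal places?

€0.81 per lb K₂O (option B)

sulfate of potash: K₂O per bag = 80 × 50% = 40 lb; cost = 113.58 / 40 = €2.8395/lb K₂O.
option B: K₂O per bag = 40 × 57.5% = 23 lb; cost = 18.52 / 23 = €0.8052/lb K₂O.
option B is cheaper.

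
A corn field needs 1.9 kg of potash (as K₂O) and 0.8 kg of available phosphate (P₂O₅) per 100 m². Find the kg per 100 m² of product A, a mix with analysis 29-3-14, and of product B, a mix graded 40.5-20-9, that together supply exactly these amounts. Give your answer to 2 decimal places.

12.17 kg product A, 2.17 kg product B

With a, b = kg per 100 m² of product A and product B:
K₂O: 0.14·a + 0.09·b = 1.9
P₂O₅: 0.03·a + 0.2·b = 0.8
From row1: a = (1.9 − 0.09·b) / 0.14.
Into row2: 0.03·(1.9 − 0.09·b)/0.14 + 0.2·b = 0.8 → b = 2.17391, a = 12.1739.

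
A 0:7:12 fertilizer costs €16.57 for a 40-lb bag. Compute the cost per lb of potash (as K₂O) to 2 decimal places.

€3.45 per lb K₂O

K₂O in bag = 40 × 12% = 4.8 lb.
Cost per lb K₂O = €16.57 / 4.8 = €3.4521.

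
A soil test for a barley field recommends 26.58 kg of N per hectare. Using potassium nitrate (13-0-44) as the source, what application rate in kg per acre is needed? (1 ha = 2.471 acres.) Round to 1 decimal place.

Product per hectare = 26.58 / 13% = 204.462 kg.
Convert to per acre: 204.462 × 0.404694 = 82.7445 kg.

82.7 kg of product per acre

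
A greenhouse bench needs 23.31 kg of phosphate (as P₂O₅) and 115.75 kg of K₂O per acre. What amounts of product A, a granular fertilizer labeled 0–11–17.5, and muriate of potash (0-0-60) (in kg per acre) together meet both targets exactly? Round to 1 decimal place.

211.9 kg product A, 131.1 kg muriate of potash

Per-acre balance (a = product A, b = muriate of potash):
P₂O₅: 0.11·a + 0·b = 23.31
K₂O: 0.175·a + 0.6·b = 115.75
Eliminate b: (row1) − 0/0.6·(row2) → 0.11·a = 23.31, so a = 211.909.
Then b = (115.75 − 0.175·211.909) / 0.6 = 131.11.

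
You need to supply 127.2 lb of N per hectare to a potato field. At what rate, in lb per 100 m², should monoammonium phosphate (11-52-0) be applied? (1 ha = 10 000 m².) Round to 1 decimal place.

Product per hectare = 127.2 / 11% = 1156.36 lb.
Convert to per 100 m²: 1156.36 × 0.01 = 11.5636 lb.

11.6 lb of product per hundred sq m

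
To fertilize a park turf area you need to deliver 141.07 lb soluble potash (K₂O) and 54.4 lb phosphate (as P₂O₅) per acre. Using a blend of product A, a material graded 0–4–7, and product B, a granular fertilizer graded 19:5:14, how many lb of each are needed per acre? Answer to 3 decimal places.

With a, b = lb per acre of product A and product B:
K₂O: 0.07·a + 0.14·b = 141.07
P₂O₅: 0.04·a + 0.05·b = 54.4
Solving simultaneously: a = 267.8571, b = 873.7143.

267.857 lb product A, 873.714 lb product B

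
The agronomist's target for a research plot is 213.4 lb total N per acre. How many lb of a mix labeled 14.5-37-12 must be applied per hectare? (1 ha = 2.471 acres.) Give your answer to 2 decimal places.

3636.63 lb of product per hectare

Product per acre = 213.4 / 14.5% = 1471.72 lb.
Convert to per hectare: 1471.72 × 2.471 = 3636.6303 lb.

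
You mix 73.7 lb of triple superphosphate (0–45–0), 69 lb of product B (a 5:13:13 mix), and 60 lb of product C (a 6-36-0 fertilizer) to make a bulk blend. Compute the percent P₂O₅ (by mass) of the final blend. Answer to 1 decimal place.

31.4% P₂O₅

Total mass = 73.7 + 69 + 60 = 202.7 lb.
P₂O₅ mass = 45%×73.7 + 13%×69 + 36%×60 = 63.735 lb.
% P₂O₅ = 63.735 / 202.7 = 31.443%.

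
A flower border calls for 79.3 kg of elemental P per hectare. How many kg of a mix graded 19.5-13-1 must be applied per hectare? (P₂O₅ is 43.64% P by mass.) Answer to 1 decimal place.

As P₂O₅: 79.3 / 0.4364 = 181.714 kg per hectare.
Product per hectare = 181.714 / 13% = 1397.8002 kg.

1397.8 kg of product per hectare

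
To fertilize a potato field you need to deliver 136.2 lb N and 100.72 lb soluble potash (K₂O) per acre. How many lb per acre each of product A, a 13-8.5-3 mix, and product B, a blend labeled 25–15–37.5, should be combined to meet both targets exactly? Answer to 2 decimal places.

With a, b = lb per acre of product A and product B:
N: 0.13·a + 0.25·b = 136.2
K₂O: 0.03·a + 0.375·b = 100.72
Eliminate b: (row1) − 0.25/0.375·(row2) → 0.11·a = 69.0533, so a = 627.758.
Then b = (100.72 − 0.03·627.758) / 0.375 = 218.366.

627.76 lb product A, 218.37 lb product B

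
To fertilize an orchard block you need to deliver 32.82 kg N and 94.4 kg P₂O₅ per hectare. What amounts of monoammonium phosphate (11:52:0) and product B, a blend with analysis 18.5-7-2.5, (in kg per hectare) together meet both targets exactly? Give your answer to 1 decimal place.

With a, b = kg per hectare of monoammonium phosphate and product B:
N: 0.11·a + 0.185·b = 32.82
P₂O₅: 0.52·a + 0.07·b = 94.4
Eliminate a: (row1) − 0.11/0.52·(row2) → 0.170192·b = 12.8508, so b = 75.5073.
Back-substitute: a = (32.82 − 0.185·75.5073) / 0.11 = 171.374.

171.4 kg monoammonium phosphate, 75.5 kg product B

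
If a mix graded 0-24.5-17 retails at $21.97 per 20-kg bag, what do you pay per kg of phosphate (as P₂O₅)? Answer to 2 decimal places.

P₂O₅ in bag = 20 × 24.5% = 4.9 kg.
Cost per kg P₂O₅ = $21.97 / 4.9 = $4.4837.

$4.48 per kg P₂O₅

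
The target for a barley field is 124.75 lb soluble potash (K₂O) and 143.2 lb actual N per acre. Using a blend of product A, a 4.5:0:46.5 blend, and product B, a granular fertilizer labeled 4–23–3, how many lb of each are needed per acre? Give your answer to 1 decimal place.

Let a = lb of product A, b = lb of product B (per acre).
K₂O: 0.465·a + 0.03·b = 124.75
N: 0.045·a + 0.04·b = 143.2
Eliminate b: (row1) − 0.03/0.04·(row2) → 0.43125·a = 17.35, so a = 40.2319.
Then b = (143.2 − 0.045·40.2319) / 0.04 = 3534.74.

40.2 lb product A, 3534.7 lb product B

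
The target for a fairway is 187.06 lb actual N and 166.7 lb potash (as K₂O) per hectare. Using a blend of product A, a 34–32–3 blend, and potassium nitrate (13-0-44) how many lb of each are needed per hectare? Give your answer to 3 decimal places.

416.166 lb product A, 350.489 lb potassium nitrate

Per-hectare balance (a = product A, b = potassium nitrate):
N: 0.34·a + 0.13·b = 187.06
K₂O: 0.03·a + 0.44·b = 166.7
From row1: a = (187.06 − 0.13·b) / 0.34.
Into row2: 0.03·(187.06 − 0.13·b)/0.34 + 0.44·b = 166.7 → b = 350.4887, a = 416.1661.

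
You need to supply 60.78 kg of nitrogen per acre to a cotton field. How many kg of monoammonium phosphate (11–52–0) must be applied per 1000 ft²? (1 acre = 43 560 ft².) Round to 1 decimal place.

12.7 kg of product per thousand sq ft

Product per acre = 60.78 / 11% = 552.545 kg.
Convert to per 1000 ft²: 552.545 × 0.0229568 = 12.6847 kg.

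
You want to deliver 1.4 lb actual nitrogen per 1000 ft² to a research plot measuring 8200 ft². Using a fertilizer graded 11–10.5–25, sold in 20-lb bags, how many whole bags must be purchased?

6 bags

Product per 1000 ft² = 1.4 / 11% = 12.7273 lb.
Total product = 12.7273 × 8200 / 1000 = 104.364 lb.
Bags = ⌈104.364 / 20⌉ = 6.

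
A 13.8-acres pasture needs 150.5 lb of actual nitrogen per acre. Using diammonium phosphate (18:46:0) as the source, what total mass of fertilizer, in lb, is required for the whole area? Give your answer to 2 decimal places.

Product per acre = 150.5 / 18% = 836.111 lb.
Total product = 836.111 × 13.8 = 11538.333 lb.

11538.33 lb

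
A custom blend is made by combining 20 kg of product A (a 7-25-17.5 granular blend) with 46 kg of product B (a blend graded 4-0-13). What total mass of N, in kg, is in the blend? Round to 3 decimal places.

3.240 kg N

N mass = 7%×20 + 4%×46 = 3.24 kg.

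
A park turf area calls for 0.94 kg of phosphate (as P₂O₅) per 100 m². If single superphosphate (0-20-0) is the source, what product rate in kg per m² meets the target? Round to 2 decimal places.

0.05 kg of product per sq m

Product per 100 m² = 0.94 / 20% = 4.7 kg.
Convert to per m²: 4.7 × 0.01 = 0.047 kg.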